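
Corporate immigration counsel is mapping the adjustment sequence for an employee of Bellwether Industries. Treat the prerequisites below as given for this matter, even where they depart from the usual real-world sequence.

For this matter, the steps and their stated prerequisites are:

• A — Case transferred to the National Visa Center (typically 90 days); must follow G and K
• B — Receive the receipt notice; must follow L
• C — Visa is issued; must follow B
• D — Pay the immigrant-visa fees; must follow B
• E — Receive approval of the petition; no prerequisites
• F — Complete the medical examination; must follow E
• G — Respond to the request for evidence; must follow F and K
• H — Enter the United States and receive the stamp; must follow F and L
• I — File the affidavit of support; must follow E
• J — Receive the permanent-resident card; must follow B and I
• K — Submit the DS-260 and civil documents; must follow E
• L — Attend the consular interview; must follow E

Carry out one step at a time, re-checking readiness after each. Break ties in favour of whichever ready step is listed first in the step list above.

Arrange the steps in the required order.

E F I K G A L B C D H J

E is the only step with nothing outstanding, so it goes first.
F, I, K and L are all available; F is listed earlier → F.
I, K and L are all available; I is listed earlier → I.
Now K and L have their prerequisites met. K is listed earlier, so K next.
Now G and L have their prerequisites met. G is listed earlier, so G next.
A now also ready, so the ready set is {A, L}; A is listed earlier → A.
Next only L has its prerequisites met → L.
B and H are both available; B is listed earlier → B.
Now C, D, H and J have their prerequisites met. C is listed earlier, so C next.
D, H and J are all available; D is listed earlier → D.
Now H and J have their prerequisites met. H is listed earlier, so H next.
That leaves J as the only ready step → J.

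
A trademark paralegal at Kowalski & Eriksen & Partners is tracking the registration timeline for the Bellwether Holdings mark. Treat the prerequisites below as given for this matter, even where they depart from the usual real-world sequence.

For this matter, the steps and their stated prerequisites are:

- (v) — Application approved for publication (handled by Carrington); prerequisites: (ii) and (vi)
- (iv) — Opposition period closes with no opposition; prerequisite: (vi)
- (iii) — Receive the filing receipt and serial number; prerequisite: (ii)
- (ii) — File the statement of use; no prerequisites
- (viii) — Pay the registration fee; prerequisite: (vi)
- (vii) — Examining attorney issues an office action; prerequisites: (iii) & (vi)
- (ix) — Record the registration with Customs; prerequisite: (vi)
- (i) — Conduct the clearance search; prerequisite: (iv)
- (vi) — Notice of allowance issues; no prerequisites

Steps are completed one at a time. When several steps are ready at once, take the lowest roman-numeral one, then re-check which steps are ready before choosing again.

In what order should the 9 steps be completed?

(ii) and (vi) have no prerequisites; (ii) has the earlier label, so (ii) is first.
(iii) and (vi) are both available; (iii) has the earlier label → (iii).
(vi) is the only step now ready → (vi).
(iv), (v), (vii), (viii) and (ix) are all available; (iv) has the earlier label → (iv).
(i) now also ready, so the ready set is {(i), (v), (vii), (viii), (ix)}; (i) has the earlier label → (i).
Ready: (v), (vii), (viii) and (ix). (v) has the earlier label → (v).
(vii), (viii) and (ix) are all available; (vii) has the earlier label → (vii).
(viii) and (ix) are both available; (viii) has the earlier label → (viii).
(ix) needed (vi), now all done → (ix).

(ii) → (iii) → (vi) → (iv) → (i) → (v) → (vii) → (viii) → (ix)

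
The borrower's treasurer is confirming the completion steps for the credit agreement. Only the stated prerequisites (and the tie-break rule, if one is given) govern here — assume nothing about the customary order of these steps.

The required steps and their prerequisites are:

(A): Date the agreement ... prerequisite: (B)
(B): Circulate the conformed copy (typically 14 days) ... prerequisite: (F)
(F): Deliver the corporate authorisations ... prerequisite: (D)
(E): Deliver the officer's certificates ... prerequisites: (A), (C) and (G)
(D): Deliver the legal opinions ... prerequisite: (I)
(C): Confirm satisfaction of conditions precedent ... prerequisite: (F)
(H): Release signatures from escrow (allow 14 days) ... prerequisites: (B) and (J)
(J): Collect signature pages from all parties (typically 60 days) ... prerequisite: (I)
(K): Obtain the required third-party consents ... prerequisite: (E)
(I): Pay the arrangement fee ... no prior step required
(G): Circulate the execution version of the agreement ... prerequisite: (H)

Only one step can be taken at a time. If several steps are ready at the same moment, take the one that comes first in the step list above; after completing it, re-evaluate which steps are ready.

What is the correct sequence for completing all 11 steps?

(I) is the only step with nothing outstanding, so it goes first.
(D) and (J) are both available; (D) is listed earlier → (D).
(F) now also ready, so the ready set is {(F), (J)}; (F) is listed earlier → (F).
Ready: (B), (C) and (J). (B) is listed earlier → (B).
(A) now also ready, so the ready set is {(A), (C), (J)}; (A) is listed earlier → (A).
(C) and (J) are both available; (C) is listed earlier → (C).
(J) needed (I), now all done → (J).
(H) needed (B) and (J), now all done → (H).
Next only (G) has its prerequisites met → (G).
That leaves (E) as the only ready step → (E).
That leaves (K) as the only ready step → (K).

(I), (D), (F), (B), (A), (C), (J), (H), (G), (E), (K)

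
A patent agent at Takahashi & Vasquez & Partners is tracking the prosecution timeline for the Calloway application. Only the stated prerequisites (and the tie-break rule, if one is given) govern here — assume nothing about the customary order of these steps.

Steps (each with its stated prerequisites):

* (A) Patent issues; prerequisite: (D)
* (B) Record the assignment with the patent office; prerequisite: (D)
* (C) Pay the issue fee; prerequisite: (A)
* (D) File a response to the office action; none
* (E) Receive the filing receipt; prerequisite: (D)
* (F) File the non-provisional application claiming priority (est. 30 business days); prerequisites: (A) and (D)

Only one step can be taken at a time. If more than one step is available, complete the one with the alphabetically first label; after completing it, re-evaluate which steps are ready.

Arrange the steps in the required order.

(D) is the only step with nothing outstanding, so it goes first.
Now (A), (B) and (E) have their prerequisites met. (A) has the earlier label, so (A) next.
(C) and (F) now also ready, so the ready set is {(B), (C), (E), (F)}; (B) has the earlier label → (B).
(C), (E) and (F) are all available; (C) has the earlier label → (C).
Ready: (E) and (F). (E) has the earlier label → (E).
(F) needed (A) and (D), now all done → (F).

(D) → (A) → (B) → (C) → (E) → (F)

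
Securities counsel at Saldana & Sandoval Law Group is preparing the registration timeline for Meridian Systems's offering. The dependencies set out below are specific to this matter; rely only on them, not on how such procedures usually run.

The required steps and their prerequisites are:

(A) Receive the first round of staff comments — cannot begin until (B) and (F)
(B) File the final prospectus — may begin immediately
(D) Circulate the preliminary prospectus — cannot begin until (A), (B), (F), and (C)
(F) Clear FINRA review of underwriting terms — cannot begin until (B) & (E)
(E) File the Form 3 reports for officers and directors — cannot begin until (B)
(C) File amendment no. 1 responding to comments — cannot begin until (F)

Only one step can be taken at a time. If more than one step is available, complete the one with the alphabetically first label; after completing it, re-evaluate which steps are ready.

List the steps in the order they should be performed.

(B), (E), (F), (A), (C), (D)

Only (B) has no prerequisites, so it is first.
(E) needed (B), now all done → (E).
(F) needed (B) and (E), now all done → (F).
Now (A) and (C) have their prerequisites met. (A) has the earlier label, so (A) next.
Next only (C) has its prerequisites met → (C).
That leaves (D) as the only ready step → (D).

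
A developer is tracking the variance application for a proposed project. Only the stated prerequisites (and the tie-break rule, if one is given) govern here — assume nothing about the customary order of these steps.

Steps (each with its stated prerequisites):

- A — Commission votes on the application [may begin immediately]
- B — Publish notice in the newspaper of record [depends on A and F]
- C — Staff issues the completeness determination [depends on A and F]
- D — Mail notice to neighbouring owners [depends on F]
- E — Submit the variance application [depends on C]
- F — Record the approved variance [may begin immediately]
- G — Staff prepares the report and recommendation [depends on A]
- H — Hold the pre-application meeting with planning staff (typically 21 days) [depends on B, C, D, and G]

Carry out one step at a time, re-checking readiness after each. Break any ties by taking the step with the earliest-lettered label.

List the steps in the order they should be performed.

A F B C D E G H

A and F have no prerequisites; A has the earlier label, so A is first.
F and G are both available; F has the earlier label → F.
B, C and D now also ready, so the ready set is {B, C, D, G}; B has the earlier label → B.
C, D and G are all available; C has the earlier label → C.
E now also ready, so the ready set is {D, E, G}; D has the earlier label → D.
Ready: E and G. E has the earlier label → E.
G is the only step now ready → G.
That leaves H as the only ready step → H.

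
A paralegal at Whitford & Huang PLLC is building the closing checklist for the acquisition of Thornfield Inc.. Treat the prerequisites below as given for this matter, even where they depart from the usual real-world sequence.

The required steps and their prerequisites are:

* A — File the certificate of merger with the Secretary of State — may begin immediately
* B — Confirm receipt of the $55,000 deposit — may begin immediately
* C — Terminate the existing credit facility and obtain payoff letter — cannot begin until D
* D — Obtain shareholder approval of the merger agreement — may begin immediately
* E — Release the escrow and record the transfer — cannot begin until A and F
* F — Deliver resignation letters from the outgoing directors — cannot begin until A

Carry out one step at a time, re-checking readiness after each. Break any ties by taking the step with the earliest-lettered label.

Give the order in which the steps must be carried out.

A → B → D → C → F → E

Nothing is required for A, B and D. A has the earlier label → A first.
F now also ready, so the ready set is {B, D, F}; B has the earlier label → B.
D and F are both available; D has the earlier label → D.
Now C and F have their prerequisites met. C has the earlier label, so C next.
Next only F has its prerequisites met → F.
E needed A and F, now all done → E.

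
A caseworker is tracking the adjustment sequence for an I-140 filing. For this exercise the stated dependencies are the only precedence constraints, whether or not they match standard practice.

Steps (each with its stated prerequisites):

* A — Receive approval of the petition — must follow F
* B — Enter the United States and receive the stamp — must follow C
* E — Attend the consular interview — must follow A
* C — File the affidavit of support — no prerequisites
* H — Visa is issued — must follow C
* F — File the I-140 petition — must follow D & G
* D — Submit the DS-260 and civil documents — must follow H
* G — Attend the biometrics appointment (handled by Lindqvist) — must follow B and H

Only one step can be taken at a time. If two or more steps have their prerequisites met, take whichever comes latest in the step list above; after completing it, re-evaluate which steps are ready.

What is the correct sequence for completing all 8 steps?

C → H → D → B → G → F → A → E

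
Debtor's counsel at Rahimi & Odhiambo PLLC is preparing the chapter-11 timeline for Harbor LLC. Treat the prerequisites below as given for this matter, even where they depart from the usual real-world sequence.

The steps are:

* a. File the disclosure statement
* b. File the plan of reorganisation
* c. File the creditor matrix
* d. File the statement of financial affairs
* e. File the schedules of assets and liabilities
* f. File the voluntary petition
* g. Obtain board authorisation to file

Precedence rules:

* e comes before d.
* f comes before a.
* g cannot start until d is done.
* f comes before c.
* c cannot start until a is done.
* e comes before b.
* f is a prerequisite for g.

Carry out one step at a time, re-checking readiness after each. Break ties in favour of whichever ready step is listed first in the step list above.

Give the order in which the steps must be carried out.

e, b, d, f, a, c, g

Nothing is required for e and f. e is listed earlier → e first.
Ready: b, d and f. b is listed earlier → b.
d and f are both available; d is listed earlier → d.
Next only f has its prerequisites met → f.
a and g are both available; a is listed earlier → a.
c now also ready, so the ready set is {c, g}; c is listed earlier → c.
Next only g has its prerequisites met → g.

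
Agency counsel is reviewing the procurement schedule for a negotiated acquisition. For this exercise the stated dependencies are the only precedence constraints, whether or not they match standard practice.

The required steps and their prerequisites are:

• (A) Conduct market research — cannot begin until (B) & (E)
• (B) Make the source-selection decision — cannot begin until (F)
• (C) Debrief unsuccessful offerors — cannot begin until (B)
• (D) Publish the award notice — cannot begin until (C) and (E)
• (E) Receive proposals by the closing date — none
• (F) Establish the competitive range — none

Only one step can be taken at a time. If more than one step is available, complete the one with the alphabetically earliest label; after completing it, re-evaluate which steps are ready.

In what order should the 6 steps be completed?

(E) and (F) have no prerequisites; (E) has the earlier label, so (E) is first.
That leaves (F) as the only ready step → (F).
Next only (B) has its prerequisites met → (B).
Now (A) and (C) have their prerequisites met. (A) has the earlier label, so (A) next.
Next only (C) has its prerequisites met → (C).
Next only (D) has its prerequisites met → (D).

(E) (F) (B) (A) (C) (D)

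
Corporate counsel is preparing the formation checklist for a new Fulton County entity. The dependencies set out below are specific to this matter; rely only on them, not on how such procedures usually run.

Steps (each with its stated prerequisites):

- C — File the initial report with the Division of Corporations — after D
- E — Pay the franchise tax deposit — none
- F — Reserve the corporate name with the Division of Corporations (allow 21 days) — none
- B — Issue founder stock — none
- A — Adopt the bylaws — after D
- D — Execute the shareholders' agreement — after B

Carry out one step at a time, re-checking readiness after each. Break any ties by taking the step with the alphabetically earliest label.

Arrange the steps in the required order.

Nothing is required for B, E and F. B has the earlier label → B first.
Now D, E and F have their prerequisites met. D has the earlier label, so D next.
Ready: A, C, E and F. A has the earlier label → A.
Ready: C, E and F. C has the earlier label → C.
Ready: E and F. E has the earlier label → E.
Next only F has its prerequisites met → F.

B → D → A → C → E → F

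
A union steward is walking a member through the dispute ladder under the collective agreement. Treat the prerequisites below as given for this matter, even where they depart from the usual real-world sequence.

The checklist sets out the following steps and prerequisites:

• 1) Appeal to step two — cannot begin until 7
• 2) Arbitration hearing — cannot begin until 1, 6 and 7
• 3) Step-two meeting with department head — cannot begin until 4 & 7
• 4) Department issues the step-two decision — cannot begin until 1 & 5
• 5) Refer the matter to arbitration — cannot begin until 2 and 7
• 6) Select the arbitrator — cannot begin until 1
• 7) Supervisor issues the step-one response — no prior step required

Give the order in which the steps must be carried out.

7, 1, 6, 2, 5, 4, 3

7 has no prerequisites → 7 first.
1 is the only step now ready → 1.
6 is the only step now ready → 6.
2 needed 1, 6 and 7, now all done → 2.
That leaves 5 as the only ready step → 5.
4 is the only step now ready → 4.
That leaves 3 as the only ready step → 3.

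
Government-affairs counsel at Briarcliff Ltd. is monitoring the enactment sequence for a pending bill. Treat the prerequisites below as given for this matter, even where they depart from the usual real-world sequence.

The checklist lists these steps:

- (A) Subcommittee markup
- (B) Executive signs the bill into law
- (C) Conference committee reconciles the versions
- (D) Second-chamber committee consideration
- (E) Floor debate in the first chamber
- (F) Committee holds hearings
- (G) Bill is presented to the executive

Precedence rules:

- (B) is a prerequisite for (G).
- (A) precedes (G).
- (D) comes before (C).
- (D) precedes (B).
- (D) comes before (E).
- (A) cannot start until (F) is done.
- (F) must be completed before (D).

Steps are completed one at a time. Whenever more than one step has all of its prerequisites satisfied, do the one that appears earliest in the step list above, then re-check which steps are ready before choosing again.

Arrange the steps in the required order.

(F) (A) (D) (B) (C) (E) (G)

Only (F) has no prerequisites, so it is first.
Ready: (A) and (D). (A) is listed earlier → (A).
That leaves (D) as the only ready step → (D).
(B), (C) and (E) are all available; (B) is listed earlier → (B).
Ready: (C), (E) and (G). (C) is listed earlier → (C).
(E) and (G) are both available; (E) is listed earlier → (E).
That leaves (G) as the only ready step → (G).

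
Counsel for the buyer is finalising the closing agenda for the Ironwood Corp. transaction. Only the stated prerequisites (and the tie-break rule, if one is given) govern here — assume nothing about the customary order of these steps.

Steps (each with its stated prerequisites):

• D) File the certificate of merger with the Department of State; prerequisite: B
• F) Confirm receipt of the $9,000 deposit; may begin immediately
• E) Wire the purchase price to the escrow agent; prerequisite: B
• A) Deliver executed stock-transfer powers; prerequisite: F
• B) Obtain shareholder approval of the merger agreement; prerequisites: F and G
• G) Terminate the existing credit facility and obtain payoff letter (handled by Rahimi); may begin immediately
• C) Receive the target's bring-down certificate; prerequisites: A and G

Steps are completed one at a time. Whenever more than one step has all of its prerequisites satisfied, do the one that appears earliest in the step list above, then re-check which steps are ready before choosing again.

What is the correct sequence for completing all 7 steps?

F A G B D E C

F and G have no prerequisites; F is listed earlier, so F is first.
A now also ready, so the ready set is {A, G}; A is listed earlier → A.
G is the only step now ready → G.
Now B and C have their prerequisites met. B is listed earlier, so B next.
D, E and C are all available; D is listed earlier → D.
E and C are both available; E is listed earlier → E.
That leaves C as the only ready step → C.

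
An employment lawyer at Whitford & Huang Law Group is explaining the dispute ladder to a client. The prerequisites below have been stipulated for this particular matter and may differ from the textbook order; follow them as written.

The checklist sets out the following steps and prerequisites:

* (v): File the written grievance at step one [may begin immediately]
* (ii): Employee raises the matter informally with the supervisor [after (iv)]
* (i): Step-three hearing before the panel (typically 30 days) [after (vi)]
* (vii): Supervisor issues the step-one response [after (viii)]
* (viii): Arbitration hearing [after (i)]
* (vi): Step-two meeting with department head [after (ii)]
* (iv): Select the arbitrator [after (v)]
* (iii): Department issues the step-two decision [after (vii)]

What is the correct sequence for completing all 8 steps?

(v), (iv), (ii), (vi), (i), (viii), (vii), (iii)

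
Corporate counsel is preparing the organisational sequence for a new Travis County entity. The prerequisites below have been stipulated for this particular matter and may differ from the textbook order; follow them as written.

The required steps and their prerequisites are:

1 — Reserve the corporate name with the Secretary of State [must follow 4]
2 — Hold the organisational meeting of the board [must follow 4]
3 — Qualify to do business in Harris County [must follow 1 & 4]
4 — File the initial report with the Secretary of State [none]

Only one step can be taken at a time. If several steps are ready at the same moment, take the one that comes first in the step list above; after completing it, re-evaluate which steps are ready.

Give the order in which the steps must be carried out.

4 is the only step with nothing outstanding, so it goes first.
1 and 2 are both available; 1 is listed earlier → 1.
Ready: 2 and 3. 2 is listed earlier → 2.
Next only 3 has its prerequisites met → 3.

4 → 1 → 2 → 3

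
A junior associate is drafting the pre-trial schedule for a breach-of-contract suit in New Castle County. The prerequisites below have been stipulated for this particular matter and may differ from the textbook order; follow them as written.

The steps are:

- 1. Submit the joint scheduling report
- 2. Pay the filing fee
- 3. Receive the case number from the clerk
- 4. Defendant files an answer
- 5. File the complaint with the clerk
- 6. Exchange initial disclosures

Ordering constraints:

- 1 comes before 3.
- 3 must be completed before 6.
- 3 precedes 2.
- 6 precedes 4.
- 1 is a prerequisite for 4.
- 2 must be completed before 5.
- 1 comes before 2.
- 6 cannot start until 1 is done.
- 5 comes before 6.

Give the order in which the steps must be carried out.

1 → 3 → 2 → 5 → 6 → 4

Only 1 has no prerequisites, so it is first.
Next only 3 has its prerequisites met → 3.
Next only 2 has its prerequisites met → 2.
That leaves 5 as the only ready step → 5.
Next only 6 has its prerequisites met → 6.
4 needed 1 and 6, now all done → 4.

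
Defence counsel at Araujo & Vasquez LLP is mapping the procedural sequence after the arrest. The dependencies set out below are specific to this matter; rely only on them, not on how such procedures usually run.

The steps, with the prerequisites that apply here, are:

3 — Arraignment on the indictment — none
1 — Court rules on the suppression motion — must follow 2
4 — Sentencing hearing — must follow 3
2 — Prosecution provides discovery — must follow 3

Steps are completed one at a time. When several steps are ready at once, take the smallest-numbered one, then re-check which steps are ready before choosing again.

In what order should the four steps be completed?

3, 2, 1, 4

3 has no prerequisites → 3 first.
2 and 4 are both available; 2 has the earlier label → 2.
1 now also ready, so the ready set is {1, 4}; 1 has the earlier label → 1.
4 is the only step now ready → 4.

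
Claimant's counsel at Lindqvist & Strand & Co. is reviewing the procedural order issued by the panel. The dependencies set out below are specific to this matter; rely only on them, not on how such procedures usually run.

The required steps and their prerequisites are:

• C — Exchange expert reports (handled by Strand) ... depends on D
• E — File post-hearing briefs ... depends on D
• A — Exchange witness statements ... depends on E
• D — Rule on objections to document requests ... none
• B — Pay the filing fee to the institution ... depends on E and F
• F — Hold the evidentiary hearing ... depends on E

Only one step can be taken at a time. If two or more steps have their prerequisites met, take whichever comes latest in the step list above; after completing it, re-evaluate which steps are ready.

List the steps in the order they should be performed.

D → E → F → B → A → C

D is the only step with nothing outstanding, so it goes first.
Ready: E and C. E is listed later → E.
F and A now also ready, so the ready set is {F, A, C}; F is listed later → F.
B, A and C are all available; B is listed later → B.
A and C are both available; A is listed later → A.
C is the only step now ready → C.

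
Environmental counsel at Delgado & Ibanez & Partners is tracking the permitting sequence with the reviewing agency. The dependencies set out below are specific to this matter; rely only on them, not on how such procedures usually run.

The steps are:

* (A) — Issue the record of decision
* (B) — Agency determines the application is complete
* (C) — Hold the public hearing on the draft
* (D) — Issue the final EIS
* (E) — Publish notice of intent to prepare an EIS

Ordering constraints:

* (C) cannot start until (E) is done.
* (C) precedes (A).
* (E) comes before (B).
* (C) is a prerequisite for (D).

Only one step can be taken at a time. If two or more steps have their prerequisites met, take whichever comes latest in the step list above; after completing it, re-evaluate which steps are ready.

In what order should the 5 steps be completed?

(E), (C), (D), (B), (A)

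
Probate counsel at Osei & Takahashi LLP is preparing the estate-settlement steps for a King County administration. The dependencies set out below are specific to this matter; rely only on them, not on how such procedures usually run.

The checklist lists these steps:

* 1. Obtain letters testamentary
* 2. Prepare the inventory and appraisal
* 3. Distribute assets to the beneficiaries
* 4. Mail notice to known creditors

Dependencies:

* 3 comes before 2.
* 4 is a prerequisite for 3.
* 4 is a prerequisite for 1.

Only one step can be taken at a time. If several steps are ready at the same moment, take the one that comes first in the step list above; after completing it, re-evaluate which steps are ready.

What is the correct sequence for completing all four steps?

4 has no prerequisites → 4 first.
Ready: 1 and 3. 1 is listed earlier → 1.
That leaves 3 as the only ready step → 3.
2 needed 3, now all done → 2.

4, 1, 3, 2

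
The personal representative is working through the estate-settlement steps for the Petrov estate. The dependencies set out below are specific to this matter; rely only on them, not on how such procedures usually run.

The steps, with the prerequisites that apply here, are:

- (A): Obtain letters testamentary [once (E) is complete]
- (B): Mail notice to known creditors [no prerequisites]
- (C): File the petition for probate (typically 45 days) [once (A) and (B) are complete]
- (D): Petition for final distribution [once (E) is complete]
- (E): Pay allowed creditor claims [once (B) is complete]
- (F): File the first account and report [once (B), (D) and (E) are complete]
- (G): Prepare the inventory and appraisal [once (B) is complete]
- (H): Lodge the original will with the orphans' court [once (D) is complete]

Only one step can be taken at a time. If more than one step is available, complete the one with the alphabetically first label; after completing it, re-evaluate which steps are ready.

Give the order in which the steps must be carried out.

(B) is the only step with nothing outstanding, so it goes first.
(E) and (G) are both available; (E) has the earlier label → (E).
(A) and (D) now also ready, so the ready set is {(A), (D), (G)}; (A) has the earlier label → (A).
(C), (D) and (G) are all available; (C) has the earlier label → (C).
Ready: (D) and (G). (D) has the earlier label → (D).
Ready: (F), (G) and (H). (F) has the earlier label → (F).
Now (G) and (H) have their prerequisites met. (G) has the earlier label, so (G) next.
Next only (H) has its prerequisites met → (H).

(B), (E), (A), (C), (D), (F), (G), (H)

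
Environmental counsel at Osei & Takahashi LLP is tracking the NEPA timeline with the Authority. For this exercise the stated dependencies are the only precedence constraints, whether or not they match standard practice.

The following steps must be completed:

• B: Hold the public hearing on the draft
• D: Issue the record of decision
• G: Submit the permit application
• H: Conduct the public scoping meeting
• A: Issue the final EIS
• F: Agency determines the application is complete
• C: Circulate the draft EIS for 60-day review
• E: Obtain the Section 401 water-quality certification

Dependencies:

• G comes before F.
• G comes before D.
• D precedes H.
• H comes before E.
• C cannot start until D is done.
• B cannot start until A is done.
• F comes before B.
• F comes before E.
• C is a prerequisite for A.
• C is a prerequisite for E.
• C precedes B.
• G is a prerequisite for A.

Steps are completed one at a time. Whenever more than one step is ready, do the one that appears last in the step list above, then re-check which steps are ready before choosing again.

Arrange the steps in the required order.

Only G has no prerequisites, so it is first.
Now F and D have their prerequisites met. F is listed later, so F next.
D is the only step now ready → D.
Now C and H have their prerequisites met. C is listed later, so C next.
A and H are both available; A is listed later → A.
Ready: H and B. H is listed later → H.
Now E and B have their prerequisites met. E is listed later, so E next.
B is the only step now ready → B.

G F D C A H E B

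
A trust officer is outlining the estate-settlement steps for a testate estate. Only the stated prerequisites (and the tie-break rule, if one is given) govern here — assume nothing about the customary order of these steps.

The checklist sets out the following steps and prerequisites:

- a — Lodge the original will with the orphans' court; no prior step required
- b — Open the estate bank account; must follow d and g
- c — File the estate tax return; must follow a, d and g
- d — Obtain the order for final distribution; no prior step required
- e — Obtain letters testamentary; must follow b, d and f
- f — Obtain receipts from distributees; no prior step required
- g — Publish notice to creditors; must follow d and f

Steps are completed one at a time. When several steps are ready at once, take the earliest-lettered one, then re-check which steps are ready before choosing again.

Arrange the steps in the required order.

a, d, f, g, b, c, e

a, d and f have no prerequisites; a has the earlier label, so a is first.
Ready: d and f. d has the earlier label → d.
That leaves f as the only ready step → f.
g is the only step now ready → g.
b and c are both available; b has the earlier label → b.
e now also ready, so the ready set is {c, e}; c has the earlier label → c.
e needed b, d and f, now all done → e.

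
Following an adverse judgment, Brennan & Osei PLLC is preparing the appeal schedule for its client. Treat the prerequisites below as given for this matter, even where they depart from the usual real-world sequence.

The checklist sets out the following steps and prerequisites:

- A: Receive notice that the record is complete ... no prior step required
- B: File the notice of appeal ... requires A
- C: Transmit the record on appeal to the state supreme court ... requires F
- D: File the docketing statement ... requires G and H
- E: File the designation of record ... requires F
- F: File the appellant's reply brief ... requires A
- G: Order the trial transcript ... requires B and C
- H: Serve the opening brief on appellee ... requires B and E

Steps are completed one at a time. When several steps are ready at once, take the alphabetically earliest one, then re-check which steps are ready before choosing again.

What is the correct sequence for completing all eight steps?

A, B, F, C, E, G, H, D

A is the only step with nothing outstanding, so it goes first.
B and F are both available; B has the earlier label → B.
Next only F has its prerequisites met → F.
Now C and E have their prerequisites met. C has the earlier label, so C next.
G now also ready, so the ready set is {E, G}; E has the earlier label → E.
H now also ready, so the ready set is {G, H}; G has the earlier label → G.
Next only H has its prerequisites met → H.
That leaves D as the only ready step → D.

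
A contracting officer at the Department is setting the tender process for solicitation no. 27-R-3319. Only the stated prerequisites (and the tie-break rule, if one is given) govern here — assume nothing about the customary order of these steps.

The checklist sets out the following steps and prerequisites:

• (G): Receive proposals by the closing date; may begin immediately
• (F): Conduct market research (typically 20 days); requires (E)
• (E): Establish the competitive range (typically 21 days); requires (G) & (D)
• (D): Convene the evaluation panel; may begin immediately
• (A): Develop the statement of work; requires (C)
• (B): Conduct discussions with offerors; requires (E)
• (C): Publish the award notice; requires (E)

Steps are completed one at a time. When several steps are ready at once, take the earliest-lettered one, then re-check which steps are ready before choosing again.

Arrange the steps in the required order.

(D) and (G) have no prerequisites; (D) has the earlier label, so (D) is first.
That leaves (G) as the only ready step → (G).
(E) needed (D) and (G), now all done → (E).
Now (B), (C) and (F) have their prerequisites met. (B) has the earlier label, so (B) next.
Ready: (C) and (F). (C) has the earlier label → (C).
Ready: (A) and (F). (A) has the earlier label → (A).
(F) is the only step now ready → (F).

(D), (G), (E), (B), (C), (A), (F)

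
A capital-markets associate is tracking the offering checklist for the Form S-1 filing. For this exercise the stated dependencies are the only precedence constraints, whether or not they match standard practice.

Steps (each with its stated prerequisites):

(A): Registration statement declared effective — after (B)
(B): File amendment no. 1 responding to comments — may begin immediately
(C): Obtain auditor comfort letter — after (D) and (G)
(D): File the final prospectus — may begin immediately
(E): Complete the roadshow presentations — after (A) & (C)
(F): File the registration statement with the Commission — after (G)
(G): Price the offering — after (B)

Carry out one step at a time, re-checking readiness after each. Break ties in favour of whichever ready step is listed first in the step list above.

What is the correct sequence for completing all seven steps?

(B) (A) (D) (G) (C) (E) (F)

(B) and (D) have no prerequisites; (B) is listed earlier, so (B) is first.
Now (A), (D) and (G) have their prerequisites met. (A) is listed earlier, so (A) next.
(D) and (G) are both available; (D) is listed earlier → (D).
Next only (G) has its prerequisites met → (G).
Now (C) and (F) have their prerequisites met. (C) is listed earlier, so (C) next.
(E) now also ready, so the ready set is {(E), (F)}; (E) is listed earlier → (E).
Next only (F) has its prerequisites met → (F).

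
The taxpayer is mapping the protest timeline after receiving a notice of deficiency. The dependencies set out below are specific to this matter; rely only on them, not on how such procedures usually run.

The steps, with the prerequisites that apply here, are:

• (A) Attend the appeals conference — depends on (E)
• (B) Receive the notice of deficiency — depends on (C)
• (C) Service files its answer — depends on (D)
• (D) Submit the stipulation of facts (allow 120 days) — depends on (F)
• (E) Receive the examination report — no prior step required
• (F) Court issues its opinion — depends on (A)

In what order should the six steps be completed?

(E) is the only step with nothing outstanding, so it goes first.
That leaves (A) as the only ready step → (A).
(F) needed (A), now all done → (F).
(D) needed (F), now all done → (D).
(C) is the only step now ready → (C).
Next only (B) has its prerequisites met → (B).

(E) → (A) → (F) → (D) → (C) → (B)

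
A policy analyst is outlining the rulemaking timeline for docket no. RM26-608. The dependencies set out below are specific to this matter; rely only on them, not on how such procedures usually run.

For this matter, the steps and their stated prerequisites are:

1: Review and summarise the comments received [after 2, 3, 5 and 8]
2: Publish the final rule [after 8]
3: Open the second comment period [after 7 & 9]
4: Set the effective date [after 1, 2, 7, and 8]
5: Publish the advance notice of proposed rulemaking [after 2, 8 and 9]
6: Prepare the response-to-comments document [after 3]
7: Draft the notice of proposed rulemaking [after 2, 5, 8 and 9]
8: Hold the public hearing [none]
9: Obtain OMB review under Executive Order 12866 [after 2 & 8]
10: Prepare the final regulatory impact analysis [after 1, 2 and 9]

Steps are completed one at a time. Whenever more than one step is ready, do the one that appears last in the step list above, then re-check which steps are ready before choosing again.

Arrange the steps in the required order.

Only 8 has no prerequisites, so it is first.
2 needed 8, now all done → 2.
9 needed 8 and 2, now all done → 9.
Next only 5 has its prerequisites met → 5.
That leaves 7 as the only ready step → 7.
That leaves 3 as the only ready step → 3.
Now 6 and 1 have their prerequisites met. 6 is listed later, so 6 next.
1 needed 8, 5, 3 and 2, now all done → 1.
Ready: 10 and 4. 10 is listed later → 10.
4 needed 8, 7, 2 and 1, now all done → 4.

8 → 2 → 9 → 5 → 7 → 3 → 6 → 1 → 10 → 4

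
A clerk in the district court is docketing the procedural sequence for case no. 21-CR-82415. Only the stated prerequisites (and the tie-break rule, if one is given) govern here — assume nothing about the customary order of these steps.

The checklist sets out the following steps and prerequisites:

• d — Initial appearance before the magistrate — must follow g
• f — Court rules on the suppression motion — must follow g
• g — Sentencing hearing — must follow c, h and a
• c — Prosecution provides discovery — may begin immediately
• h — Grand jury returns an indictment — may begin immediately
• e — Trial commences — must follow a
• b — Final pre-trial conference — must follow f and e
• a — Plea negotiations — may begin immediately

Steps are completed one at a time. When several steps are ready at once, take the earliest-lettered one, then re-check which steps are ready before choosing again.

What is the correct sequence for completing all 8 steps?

a, c, e, h, g, d, f, b

Nothing is required for a, c and h. a has the earlier label → a first.
e now also ready, so the ready set is {c, e, h}; c has the earlier label → c.
e and h are both available; e has the earlier label → e.
h is the only step now ready → h.
g is the only step now ready → g.
Now d and f have their prerequisites met. d has the earlier label, so d next.
f is the only step now ready → f.
b is the only step now ready → b.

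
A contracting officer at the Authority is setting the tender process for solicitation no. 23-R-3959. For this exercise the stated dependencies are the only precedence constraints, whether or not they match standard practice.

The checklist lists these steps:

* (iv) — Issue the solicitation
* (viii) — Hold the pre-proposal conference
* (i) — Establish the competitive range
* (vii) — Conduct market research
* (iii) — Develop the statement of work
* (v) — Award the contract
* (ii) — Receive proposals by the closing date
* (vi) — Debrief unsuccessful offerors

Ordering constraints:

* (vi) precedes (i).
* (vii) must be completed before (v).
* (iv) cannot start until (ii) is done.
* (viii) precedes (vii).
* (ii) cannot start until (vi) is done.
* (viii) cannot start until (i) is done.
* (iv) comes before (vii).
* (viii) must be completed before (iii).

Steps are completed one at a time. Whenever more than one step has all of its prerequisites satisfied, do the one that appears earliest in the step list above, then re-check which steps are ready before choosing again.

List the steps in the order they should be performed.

(vi) is the only step with nothing outstanding, so it goes first.
Ready: (i) and (ii). (i) is listed earlier → (i).
(viii) now also ready, so the ready set is {(viii), (ii)}; (viii) is listed earlier → (viii).
(iii) now also ready, so the ready set is {(iii), (ii)}; (iii) is listed earlier → (iii).
(ii) needed (vi), now all done → (ii).
(iv) is the only step now ready → (iv).
(vii) needed (iv) and (viii), now all done → (vii).
(v) needed (vii), now all done → (v).

(vi) (i) (viii) (iii) (ii) (iv) (vii) (v)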